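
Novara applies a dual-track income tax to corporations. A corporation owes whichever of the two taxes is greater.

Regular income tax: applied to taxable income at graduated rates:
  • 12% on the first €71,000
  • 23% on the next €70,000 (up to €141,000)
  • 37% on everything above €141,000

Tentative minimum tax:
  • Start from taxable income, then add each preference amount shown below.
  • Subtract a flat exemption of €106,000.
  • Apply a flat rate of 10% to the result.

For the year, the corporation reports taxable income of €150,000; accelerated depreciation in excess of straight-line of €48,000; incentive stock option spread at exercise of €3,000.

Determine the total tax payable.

Tentative minimum tax:
  Adjusted income: €150,000 + €48,000 + €3,000 = €201,000
  Less exemption €106,000 → base €95,000
  €95,000 × 10% = €9,500

Regular income tax:
  €71,000 × 12% = €8,520
  €70,000 × 23% = €16,100
  €9,000 × 37% = €3,330
  → €27,950

€27,950 > €9,500, so the regular income tax governs.

€27,950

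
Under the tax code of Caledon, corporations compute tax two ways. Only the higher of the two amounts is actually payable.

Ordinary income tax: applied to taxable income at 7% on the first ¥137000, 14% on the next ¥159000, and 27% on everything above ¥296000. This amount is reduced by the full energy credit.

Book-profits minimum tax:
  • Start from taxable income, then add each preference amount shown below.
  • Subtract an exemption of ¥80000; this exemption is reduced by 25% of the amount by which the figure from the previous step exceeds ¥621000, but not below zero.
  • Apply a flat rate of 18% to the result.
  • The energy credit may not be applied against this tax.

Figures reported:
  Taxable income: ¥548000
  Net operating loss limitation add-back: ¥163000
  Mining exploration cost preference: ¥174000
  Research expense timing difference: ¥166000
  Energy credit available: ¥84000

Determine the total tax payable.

Book-profits minimum tax:
  Adjusted income: ¥548000 + ¥163000 + ¥174000 + ¥166000 = ¥1051000
  Exemption: 25% × (¥1051000 − ¥621000) = ¥107500 ≥ ¥80000, so the exemption is fully phased out
  Base: ¥1051000 − ¥0 = ¥1051000
  ¥1051000 × 18% = ¥189180

Ordinary income tax:
  ¥137000 × 7% = ¥9590
  ¥159000 × 14% = ¥22260
  ¥252000 × 27% = ¥68040
  → ¥99890
  Less energy credit ¥84000 → ¥15890

¥189180 > ¥15890, so the book-profits minimum tax is the binding amount.

¥189180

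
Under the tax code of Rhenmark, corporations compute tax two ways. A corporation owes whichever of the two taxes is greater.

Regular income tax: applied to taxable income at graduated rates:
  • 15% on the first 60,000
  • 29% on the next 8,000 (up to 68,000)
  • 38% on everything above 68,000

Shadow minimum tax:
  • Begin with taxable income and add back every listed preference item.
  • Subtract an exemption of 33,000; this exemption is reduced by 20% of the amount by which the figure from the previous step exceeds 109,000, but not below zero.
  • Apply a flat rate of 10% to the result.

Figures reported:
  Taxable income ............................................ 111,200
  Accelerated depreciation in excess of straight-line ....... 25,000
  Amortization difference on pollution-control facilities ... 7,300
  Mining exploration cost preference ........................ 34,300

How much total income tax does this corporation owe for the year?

27,736

Shadow minimum tax:
  Adjusted income: 111,200 + 25,000 + 7,300 + 34,300 = 177,800
  Exemption: 33,000 − 20% × (177,800 − 109,000) = 33,000 − 13,760 = 19,240
  Base: 177,800 − 19,240 = 158,560
  158,560 × 10% = 15,856

Regular income tax:
  60,000 × 15% = 9,000
  8,000 × 29% = 2,320
  43,200 × 38% = 16,416
  → 27,736

27,736 > 15,856, so the regular income tax governs.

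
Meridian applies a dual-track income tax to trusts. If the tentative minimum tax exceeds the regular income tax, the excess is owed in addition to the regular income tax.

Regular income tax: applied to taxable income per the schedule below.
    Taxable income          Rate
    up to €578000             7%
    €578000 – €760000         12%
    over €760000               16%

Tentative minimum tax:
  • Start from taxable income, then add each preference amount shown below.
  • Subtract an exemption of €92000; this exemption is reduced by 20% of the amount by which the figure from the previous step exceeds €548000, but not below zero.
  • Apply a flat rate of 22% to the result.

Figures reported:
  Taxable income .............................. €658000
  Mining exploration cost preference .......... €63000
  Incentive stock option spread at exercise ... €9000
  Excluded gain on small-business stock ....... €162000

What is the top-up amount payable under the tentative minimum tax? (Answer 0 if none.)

Tentative minimum tax:
  Adjusted income: €658000 + €63000 + €9000 + €162000 = €892000
  Exemption: €92000 − 20% × (€892000 − €548000) = €92000 − €68800 = €23200
  Base: €892000 − €23200 = €868800
  €868800 × 22% = €191136

Regular income tax:
  €578000 × 7% = €40460
  €80000 × 12% = €9600
  → €50060

Excess of tentative minimum tax over regular income tax: €191136 − €50060 = €141076.

€141076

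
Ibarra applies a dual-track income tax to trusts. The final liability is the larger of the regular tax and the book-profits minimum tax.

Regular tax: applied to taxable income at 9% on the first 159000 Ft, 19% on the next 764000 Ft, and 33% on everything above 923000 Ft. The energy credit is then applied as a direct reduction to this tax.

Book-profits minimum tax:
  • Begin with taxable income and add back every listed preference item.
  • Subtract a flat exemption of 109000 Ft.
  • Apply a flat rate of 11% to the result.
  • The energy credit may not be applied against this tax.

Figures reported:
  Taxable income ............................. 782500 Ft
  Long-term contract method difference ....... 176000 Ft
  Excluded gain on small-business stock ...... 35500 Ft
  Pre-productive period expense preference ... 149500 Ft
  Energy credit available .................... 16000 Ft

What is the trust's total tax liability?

116775 Ft

Book-profits minimum tax:
  Adjusted income: 782500 Ft + 176000 Ft + 35500 Ft + 149500 Ft = 1143500 Ft
  Less exemption 109000 Ft → base 1034500 Ft
  1034500 Ft × 11% = 113795 Ft

Regular tax:
  159000 Ft × 9% = 14310 Ft
  623500 Ft × 19% = 118465 Ft
  → 132775 Ft
  Less energy credit 16000 Ft → 116775 Ft

116775 Ft > 113795 Ft, so the regular tax governs.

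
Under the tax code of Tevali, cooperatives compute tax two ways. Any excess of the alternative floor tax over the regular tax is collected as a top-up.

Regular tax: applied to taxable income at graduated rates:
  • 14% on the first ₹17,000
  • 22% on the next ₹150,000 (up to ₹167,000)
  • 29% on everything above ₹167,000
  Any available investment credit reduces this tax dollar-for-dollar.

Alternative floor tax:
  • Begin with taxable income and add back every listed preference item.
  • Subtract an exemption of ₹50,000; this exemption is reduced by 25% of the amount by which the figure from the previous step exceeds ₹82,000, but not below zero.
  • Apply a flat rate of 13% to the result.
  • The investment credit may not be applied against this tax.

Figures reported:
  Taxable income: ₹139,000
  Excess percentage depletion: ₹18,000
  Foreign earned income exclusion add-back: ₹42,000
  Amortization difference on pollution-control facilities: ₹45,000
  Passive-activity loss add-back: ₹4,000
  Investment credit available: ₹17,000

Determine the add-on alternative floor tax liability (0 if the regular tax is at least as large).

₹18,915

Regular tax:
  ₹17,000 × 14% = ₹2,380
  ₹122,000 × 22% = ₹26,840
  → ₹29,220
  Less investment credit ₹17,000 → ₹12,220

Alternative floor tax:
  Adjusted income: ₹139,000 + ₹18,000 + ₹42,000 + ₹45,000 + ₹4,000 = ₹248,000
  Exemption: ₹50,000 − 25% × (₹248,000 − ₹82,000) = ₹50,000 − ₹41,500 = ₹8,500
  Base: ₹248,000 − ₹8,500 = ₹239,500
  ₹239,500 × 13% = ₹31,135

Excess of alternative floor tax over regular tax: ₹31,135 − ₹12,220 = ₹18,915.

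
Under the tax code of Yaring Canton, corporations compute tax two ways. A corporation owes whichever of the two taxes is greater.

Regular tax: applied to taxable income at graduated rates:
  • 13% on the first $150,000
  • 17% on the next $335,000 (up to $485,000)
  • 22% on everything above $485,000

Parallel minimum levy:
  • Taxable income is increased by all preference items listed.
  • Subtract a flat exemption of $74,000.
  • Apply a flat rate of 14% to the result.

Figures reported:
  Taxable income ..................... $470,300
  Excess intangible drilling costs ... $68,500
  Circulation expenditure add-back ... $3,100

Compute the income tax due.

$73,951

Regular tax:
  $150,000 × 13% = $19,500
  $320,300 × 17% = $54,451
  → $73,951

Parallel minimum levy:
  Adjusted income: $470,300 + $68,500 + $3,100 = $541,900
  Less exemption $74,000 → base $467,900
  $467,900 × 14% = $65,506

$73,951 > $65,506, so the regular tax governs.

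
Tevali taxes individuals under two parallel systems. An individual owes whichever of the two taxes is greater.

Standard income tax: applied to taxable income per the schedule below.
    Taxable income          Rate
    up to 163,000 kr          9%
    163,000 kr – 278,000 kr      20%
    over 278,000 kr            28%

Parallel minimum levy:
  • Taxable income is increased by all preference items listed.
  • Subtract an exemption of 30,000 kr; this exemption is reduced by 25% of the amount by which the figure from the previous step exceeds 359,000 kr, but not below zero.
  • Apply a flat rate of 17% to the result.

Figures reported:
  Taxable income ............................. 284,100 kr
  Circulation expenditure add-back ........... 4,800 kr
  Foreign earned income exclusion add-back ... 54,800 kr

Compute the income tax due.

53,329 kr

Standard income tax:
  163,000 kr × 9% = 14,670 kr
  115,000 kr × 20% = 23,000 kr
  6,100 kr × 28% = 1,708 kr
  → 39,378 kr

Parallel minimum levy:
  Adjusted income: 284,100 kr + 4,800 kr + 54,800 kr = 343,700 kr
  Exemption: 343,700 kr ≤ 359,000 kr, so full 30,000 kr applies
  Base: 343,700 kr − 30,000 kr = 313,700 kr
  313,700 kr × 17% = 53,329 kr

53,329 kr > 39,378 kr, so the parallel minimum levy is the binding amount.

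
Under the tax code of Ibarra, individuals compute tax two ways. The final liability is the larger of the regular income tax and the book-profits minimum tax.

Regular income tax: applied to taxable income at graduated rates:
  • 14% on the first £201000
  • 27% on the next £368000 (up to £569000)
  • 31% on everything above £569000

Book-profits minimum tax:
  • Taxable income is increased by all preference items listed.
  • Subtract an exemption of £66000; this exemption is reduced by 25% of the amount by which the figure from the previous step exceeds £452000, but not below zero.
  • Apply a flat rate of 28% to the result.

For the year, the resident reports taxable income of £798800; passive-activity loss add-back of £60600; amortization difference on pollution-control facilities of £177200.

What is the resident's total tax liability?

Book-profits minimum tax:
  Adjusted income: £798800 + £60600 + £177200 = £1036600
  Exemption: 25% × (£1036600 − £452000) = £146150 ≥ £66000, so the exemption is fully phased out
  Base: £1036600 − £0 = £1036600
  £1036600 × 28% = £290248

Regular income tax:
  £201000 × 14% = £28140
  £368000 × 27% = £99360
  £229800 × 31% = £71238
  → £198738

£290248 > £198738, so the book-profits minimum tax is the binding amount.

£290248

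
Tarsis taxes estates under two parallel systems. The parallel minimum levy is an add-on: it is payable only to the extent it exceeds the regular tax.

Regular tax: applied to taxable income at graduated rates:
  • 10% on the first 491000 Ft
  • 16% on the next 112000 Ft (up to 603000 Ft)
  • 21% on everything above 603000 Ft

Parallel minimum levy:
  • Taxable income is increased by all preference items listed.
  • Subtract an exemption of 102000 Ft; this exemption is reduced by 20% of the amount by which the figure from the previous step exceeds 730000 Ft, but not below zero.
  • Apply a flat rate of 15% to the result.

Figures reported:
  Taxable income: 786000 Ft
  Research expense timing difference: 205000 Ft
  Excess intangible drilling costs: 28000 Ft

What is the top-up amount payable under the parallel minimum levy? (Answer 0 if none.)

40770 Ft

Parallel minimum levy:
  Adjusted income: 786000 Ft + 205000 Ft + 28000 Ft = 1019000 Ft
  Exemption: 102000 Ft − 20% × (1019000 Ft − 730000 Ft) = 102000 Ft − 57800 Ft = 44200 Ft
  Base: 1019000 Ft − 44200 Ft = 974800 Ft
  974800 Ft × 15% = 146220 Ft

Regular tax:
  491000 Ft × 10% = 49100 Ft
  112000 Ft × 16% = 17920 Ft
  183000 Ft × 21% = 38430 Ft
  → 105450 Ft

Excess of parallel minimum levy over regular tax: 146220 Ft − 105450 Ft = 40770 Ft.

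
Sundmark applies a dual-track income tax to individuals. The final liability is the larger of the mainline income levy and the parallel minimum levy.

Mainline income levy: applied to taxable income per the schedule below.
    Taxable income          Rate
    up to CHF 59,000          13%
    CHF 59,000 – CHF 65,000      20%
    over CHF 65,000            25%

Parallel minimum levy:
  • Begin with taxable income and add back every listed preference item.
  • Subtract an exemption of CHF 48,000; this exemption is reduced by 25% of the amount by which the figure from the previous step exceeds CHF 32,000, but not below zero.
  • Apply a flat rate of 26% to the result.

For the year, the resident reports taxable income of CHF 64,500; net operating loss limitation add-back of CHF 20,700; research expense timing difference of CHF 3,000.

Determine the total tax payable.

CHF 14,105

Mainline income levy:
  CHF 59,000 × 13% = CHF 7,670
  CHF 5,500 × 20% = CHF 1,100
  → CHF 8,770

Parallel minimum levy:
  Adjusted income: CHF 64,500 + CHF 20,700 + CHF 3,000 = CHF 88,200
  Exemption: CHF 48,000 − 25% × (CHF 88,200 − CHF 32,000) = CHF 48,000 − CHF 14,050 = CHF 33,950
  Base: CHF 88,200 − CHF 33,950 = CHF 54,250
  CHF 54,250 × 26% = CHF 14,105

CHF 14,105 > CHF 8,770, so the parallel minimum levy is the binding amount.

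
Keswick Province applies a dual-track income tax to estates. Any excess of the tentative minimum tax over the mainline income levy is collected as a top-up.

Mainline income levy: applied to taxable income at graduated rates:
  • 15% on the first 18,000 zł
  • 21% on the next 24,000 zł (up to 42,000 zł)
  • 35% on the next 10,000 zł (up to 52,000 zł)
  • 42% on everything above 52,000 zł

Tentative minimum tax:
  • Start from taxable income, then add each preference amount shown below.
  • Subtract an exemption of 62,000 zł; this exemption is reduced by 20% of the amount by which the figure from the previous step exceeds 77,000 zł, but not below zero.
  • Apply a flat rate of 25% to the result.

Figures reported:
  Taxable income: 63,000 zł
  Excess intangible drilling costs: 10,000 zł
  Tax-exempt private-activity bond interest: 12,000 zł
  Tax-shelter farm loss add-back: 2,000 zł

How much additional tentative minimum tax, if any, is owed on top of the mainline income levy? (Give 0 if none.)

Mainline income levy:
  18,000 zł × 15% = 2,700 zł
  24,000 zł × 21% = 5,040 zł
  10,000 zł × 35% = 3,500 zł
  11,000 zł × 42% = 4,620 zł
  → 15,860 zł

Tentative minimum tax:
  Adjusted income: 63,000 zł + 10,000 zł + 12,000 zł + 2,000 zł = 87,000 zł
  Exemption: 62,000 zł − 20% × (87,000 zł − 77,000 zł) = 62,000 zł − 2,000 zł = 60,000 zł
  Base: 87,000 zł − 60,000 zł = 27,000 zł
  27,000 zł × 25% = 6,750 zł

6,750 zł ≤ 15,860 zł, so no add-on is due.

0 zł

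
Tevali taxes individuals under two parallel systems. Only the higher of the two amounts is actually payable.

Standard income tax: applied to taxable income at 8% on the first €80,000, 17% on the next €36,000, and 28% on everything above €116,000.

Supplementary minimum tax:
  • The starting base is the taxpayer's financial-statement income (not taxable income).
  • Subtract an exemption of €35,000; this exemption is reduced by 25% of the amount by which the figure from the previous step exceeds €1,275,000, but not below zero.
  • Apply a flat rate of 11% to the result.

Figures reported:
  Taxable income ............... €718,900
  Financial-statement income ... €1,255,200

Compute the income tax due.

Supplementary minimum tax:
  Base (financial-statement income): €1,255,200
  Exemption: €1,255,200 ≤ €1,275,000, so full €35,000 applies
  Base: €1,255,200 − €35,000 = €1,220,200
  €1,220,200 × 11% = €134,222

Standard income tax:
  €80,000 × 8% = €6,400
  €36,000 × 17% = €6,120
  €602,900 × 28% = €168,812
  → €181,332

€181,332 > €134,222, so the standard income tax governs.

€181,332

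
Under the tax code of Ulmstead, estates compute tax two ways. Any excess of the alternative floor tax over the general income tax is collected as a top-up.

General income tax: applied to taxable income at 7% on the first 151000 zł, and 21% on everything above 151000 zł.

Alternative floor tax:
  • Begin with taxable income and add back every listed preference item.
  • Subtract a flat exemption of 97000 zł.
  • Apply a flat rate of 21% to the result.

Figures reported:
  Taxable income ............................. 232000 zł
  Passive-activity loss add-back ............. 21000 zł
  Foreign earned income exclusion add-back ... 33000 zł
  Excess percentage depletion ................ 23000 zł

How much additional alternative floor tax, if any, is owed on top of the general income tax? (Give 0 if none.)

16940 zł

General income tax:
  151000 zł × 7% = 10570 zł
  81000 zł × 21% = 17010 zł
  → 27580 zł

Alternative floor tax:
  Adjusted income: 232000 zł + 21000 zł + 33000 zł + 23000 zł = 309000 zł
  Less exemption 97000 zł → base 212000 zł
  212000 zł × 21% = 44520 zł

Excess of alternative floor tax over general income tax: 44520 zł − 27580 zł = 16940 zł.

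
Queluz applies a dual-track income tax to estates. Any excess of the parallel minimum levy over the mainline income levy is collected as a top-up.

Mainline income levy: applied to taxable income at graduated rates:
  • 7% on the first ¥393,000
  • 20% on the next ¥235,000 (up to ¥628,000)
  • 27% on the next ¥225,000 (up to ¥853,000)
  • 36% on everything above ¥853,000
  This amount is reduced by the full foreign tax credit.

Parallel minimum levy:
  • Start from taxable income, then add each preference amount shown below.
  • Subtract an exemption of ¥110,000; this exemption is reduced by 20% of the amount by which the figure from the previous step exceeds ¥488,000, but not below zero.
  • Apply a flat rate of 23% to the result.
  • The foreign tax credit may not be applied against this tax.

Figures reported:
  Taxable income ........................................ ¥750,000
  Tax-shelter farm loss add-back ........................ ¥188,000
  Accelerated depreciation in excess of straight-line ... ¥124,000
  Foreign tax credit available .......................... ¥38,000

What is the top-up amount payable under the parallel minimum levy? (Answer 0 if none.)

Parallel minimum levy:
  Adjusted income: ¥750,000 + ¥188,000 + ¥124,000 = ¥1,062,000
  Exemption: 20% × (¥1,062,000 − ¥488,000) = ¥114,800 ≥ ¥110,000, so the exemption is fully phased out
  Base: ¥1,062,000 − ¥0 = ¥1,062,000
  ¥1,062,000 × 23% = ¥244,260

Mainline income levy:
  ¥393,000 × 7% = ¥27,510
  ¥235,000 × 20% = ¥47,000
  ¥122,000 × 27% = ¥32,940
  → ¥107,450
  Less foreign tax credit ¥38,000 → ¥69,450

Excess of parallel minimum levy over mainline income levy: ¥244,260 − ¥69,450 = ¥174,810.

¥174,810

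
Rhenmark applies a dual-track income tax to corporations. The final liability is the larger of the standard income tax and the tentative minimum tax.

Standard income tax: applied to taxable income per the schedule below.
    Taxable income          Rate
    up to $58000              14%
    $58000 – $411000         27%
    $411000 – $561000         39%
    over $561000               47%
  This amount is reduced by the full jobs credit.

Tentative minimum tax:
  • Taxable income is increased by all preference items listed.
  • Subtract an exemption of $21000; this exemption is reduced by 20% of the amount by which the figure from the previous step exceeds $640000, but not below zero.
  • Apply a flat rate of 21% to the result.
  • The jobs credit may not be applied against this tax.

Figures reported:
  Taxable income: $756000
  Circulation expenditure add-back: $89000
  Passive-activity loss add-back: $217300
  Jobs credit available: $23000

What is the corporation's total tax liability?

$230580

Tentative minimum tax:
  Adjusted income: $756000 + $89000 + $217300 = $1062300
  Exemption: 20% × ($1062300 − $640000) = $84460 ≥ $21000, so the exemption is fully phased out
  Base: $1062300 − $0 = $1062300
  $1062300 × 21% = $223083

Standard income tax:
  $58000 × 14% = $8120
  $353000 × 27% = $95310
  $150000 × 39% = $58500
  $195000 × 47% = $91650
  → $253580
  Less jobs credit $23000 → $230580

$230580 > $223083, so the standard income tax governs.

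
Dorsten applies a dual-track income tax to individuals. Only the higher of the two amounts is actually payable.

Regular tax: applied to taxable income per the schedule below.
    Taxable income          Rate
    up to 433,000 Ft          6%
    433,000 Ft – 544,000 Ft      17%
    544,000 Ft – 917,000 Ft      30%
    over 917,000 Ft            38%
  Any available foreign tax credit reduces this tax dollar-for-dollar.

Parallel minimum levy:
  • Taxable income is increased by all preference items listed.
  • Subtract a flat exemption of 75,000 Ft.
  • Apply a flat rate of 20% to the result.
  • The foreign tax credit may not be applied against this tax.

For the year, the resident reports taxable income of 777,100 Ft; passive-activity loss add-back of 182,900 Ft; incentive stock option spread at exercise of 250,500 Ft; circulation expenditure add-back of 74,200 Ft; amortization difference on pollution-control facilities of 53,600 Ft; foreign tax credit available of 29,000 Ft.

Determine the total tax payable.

Parallel minimum levy:
  Adjusted income: 777,100 Ft + 182,900 Ft + 250,500 Ft + 74,200 Ft + 53,600 Ft = 1,338,300 Ft
  Less exemption 75,000 Ft → base 1,263,300 Ft
  1,263,300 Ft × 20% = 252,660 Ft

Regular tax:
  433,000 Ft × 6% = 25,980 Ft
  111,000 Ft × 17% = 18,870 Ft
  233,100 Ft × 30% = 69,930 Ft
  → 114,780 Ft
  Less foreign tax credit 29,000 Ft → 85,780 Ft

252,660 Ft > 85,780 Ft, so the parallel minimum levy is the binding amount.

252,660 Ft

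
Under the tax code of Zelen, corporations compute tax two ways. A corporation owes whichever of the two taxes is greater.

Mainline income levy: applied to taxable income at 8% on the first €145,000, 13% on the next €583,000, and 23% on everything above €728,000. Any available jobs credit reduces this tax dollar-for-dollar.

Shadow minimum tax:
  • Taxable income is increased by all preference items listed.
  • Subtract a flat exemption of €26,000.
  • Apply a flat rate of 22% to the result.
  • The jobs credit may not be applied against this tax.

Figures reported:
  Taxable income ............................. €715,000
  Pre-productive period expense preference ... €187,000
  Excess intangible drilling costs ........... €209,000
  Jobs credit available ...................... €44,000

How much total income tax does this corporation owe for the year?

€238,700

Shadow minimum tax:
  Adjusted income: €715,000 + €187,000 + €209,000 = €1,111,000
  Less exemption €26,000 → base €1,085,000
  €1,085,000 × 22% = €238,700

Mainline income levy:
  €145,000 × 8% = €11,600
  €570,000 × 13% = €74,100
  → €85,700
  Less jobs credit €44,000 → €41,700

€238,700 > €41,700, so the shadow minimum tax is the binding amount.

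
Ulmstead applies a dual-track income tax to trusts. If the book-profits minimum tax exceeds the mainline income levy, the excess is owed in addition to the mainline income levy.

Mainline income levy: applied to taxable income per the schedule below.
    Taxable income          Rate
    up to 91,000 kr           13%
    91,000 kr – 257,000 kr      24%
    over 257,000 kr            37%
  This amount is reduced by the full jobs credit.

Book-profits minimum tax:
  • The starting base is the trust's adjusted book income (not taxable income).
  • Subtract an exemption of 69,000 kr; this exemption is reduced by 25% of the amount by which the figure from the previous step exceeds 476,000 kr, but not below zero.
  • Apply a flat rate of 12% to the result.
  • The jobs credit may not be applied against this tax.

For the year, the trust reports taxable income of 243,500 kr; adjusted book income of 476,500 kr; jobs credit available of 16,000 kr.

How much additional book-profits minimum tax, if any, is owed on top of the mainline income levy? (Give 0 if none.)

Mainline income levy:
  91,000 kr × 13% = 11,830 kr
  152,500 kr × 24% = 36,600 kr
  → 48,430 kr
  Less jobs credit 16,000 kr → 32,430 kr

Book-profits minimum tax:
  Base (adjusted book income): 476,500 kr
  Exemption: 69,000 kr − 25% × (476,500 kr − 476,000 kr) = 69,000 kr − 125 kr = 68,875 kr
  Base: 476,500 kr − 68,875 kr = 407,625 kr
  407,625 kr × 12% = 48,915 kr

Excess of book-profits minimum tax over mainline income levy: 48,915 kr − 32,430 kr = 16,485 kr.

16,485 kr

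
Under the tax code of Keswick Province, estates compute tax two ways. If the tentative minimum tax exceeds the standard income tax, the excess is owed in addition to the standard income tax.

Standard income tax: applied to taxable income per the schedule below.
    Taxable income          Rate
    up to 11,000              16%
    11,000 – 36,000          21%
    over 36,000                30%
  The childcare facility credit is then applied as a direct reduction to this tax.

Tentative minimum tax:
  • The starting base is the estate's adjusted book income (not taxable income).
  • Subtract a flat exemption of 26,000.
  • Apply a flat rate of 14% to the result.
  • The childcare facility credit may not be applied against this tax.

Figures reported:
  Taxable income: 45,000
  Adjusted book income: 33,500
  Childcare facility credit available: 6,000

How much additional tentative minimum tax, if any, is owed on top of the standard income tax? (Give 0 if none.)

Standard income tax:
  11,000 × 16% = 1,760
  25,000 × 21% = 5,250
  9,000 × 30% = 2,700
  → 9,710
  Less childcare facility credit 6,000 → 3,710

Tentative minimum tax:
  Base (adjusted book income): 33,500
  Less exemption 26,000 → base 7,500
  7,500 × 14% = 1,050

1,050 ≤ 3,710, so no add-on is due.

0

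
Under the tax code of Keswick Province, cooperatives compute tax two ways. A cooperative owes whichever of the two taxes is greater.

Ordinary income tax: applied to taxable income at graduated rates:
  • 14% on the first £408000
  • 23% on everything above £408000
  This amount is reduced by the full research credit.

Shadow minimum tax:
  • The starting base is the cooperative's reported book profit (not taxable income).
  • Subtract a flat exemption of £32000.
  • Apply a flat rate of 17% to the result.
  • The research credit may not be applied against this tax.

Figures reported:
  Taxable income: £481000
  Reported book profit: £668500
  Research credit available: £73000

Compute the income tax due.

£108205

Ordinary income tax:
  £408000 × 14% = £57120
  £73000 × 23% = £16790
  → £73910
  Less research credit £73000 → £910

Shadow minimum tax:
  Base (reported book profit): £668500
  Less exemption £32000 → base £636500
  £636500 × 17% = £108205

£108205 > £910, so the shadow minimum tax is the binding amount.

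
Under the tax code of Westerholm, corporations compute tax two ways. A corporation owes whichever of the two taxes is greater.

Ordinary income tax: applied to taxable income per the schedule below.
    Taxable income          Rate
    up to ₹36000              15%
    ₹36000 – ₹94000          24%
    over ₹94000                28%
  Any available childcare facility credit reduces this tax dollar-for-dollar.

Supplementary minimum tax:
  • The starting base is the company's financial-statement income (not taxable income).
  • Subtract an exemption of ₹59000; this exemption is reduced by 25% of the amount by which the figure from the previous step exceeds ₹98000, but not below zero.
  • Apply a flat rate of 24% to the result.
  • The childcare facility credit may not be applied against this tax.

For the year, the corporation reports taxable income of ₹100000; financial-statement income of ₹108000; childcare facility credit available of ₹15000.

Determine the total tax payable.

Ordinary income tax:
  ₹36000 × 15% = ₹5400
  ₹58000 × 24% = ₹13920
  ₹6000 × 28% = ₹1680
  → ₹21000
  Less childcare facility credit ₹15000 → ₹6000

Supplementary minimum tax:
  Base (financial-statement income): ₹108000
  Exemption: ₹59000 − 25% × (₹108000 − ₹98000) = ₹59000 − ₹2500 = ₹56500
  Base: ₹108000 − ₹56500 = ₹51500
  ₹51500 × 24% = ₹12360

₹12360 > ₹6000, so the supplementary minimum tax is the binding amount.

₹12360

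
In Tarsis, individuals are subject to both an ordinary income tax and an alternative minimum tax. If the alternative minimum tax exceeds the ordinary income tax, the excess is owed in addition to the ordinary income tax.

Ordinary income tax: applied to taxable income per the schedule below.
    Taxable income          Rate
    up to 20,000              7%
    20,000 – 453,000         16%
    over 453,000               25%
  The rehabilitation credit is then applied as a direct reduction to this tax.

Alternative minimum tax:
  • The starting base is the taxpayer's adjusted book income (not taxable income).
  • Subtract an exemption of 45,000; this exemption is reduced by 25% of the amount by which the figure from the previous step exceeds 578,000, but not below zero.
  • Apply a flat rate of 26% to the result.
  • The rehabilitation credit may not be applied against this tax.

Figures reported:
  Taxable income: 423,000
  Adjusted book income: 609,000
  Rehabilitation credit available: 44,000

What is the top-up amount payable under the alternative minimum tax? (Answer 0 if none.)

126,775

Alternative minimum tax:
  Base (adjusted book income): 609,000
  Exemption: 45,000 − 25% × (609,000 − 578,000) = 45,000 − 7,750 = 37,250
  Base: 609,000 − 37,250 = 571,750
  571,750 × 26% = 148,655

Ordinary income tax:
  20,000 × 7% = 1,400
  403,000 × 16% = 64,480
  → 65,880
  Less rehabilitation credit 44,000 → 21,880

Excess of alternative minimum tax over ordinary income tax: 148,655 − 21,880 = 126,775.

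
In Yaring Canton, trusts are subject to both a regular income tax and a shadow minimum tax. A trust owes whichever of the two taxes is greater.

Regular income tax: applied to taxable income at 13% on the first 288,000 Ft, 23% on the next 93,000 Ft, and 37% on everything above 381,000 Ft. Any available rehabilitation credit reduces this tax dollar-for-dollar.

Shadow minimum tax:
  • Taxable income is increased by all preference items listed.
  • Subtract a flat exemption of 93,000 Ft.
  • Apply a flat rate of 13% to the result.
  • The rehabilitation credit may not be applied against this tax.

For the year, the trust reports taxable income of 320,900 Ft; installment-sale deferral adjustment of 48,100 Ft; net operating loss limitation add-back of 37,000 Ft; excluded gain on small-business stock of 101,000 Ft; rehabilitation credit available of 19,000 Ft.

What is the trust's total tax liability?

Regular income tax:
  288,000 Ft × 13% = 37,440 Ft
  32,900 Ft × 23% = 7,567 Ft
  → 45,007 Ft
  Less rehabilitation credit 19,000 Ft → 26,007 Ft

Shadow minimum tax:
  Adjusted income: 320,900 Ft + 48,100 Ft + 37,000 Ft + 101,000 Ft = 507,000 Ft
  Less exemption 93,000 Ft → base 414,000 Ft
  414,000 Ft × 13% = 53,820 Ft

53,820 Ft > 26,007 Ft, so the shadow minimum tax is the binding amount.

53,820 Ft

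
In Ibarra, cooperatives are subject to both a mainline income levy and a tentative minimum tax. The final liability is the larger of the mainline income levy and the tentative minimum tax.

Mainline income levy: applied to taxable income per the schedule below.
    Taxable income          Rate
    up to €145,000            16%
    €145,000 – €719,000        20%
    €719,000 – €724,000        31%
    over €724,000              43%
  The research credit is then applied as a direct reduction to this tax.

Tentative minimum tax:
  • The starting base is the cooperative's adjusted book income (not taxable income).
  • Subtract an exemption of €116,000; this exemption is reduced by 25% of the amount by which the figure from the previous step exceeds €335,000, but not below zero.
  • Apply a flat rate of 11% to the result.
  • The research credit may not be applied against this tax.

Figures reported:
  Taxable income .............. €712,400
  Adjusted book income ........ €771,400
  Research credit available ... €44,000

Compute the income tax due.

€92,680

Tentative minimum tax:
  Base (adjusted book income): €771,400
  Exemption: €116,000 − 25% × (€771,400 − €335,000) = €116,000 − €109,100 = €6,900
  Base: €771,400 − €6,900 = €764,500
  €764,500 × 11% = €84,095

Mainline income levy:
  €145,000 × 16% = €23,200
  €567,400 × 20% = €113,480
  → €136,680
  Less research credit €44,000 → €92,680

€92,680 > €84,095, so the mainline income levy governs.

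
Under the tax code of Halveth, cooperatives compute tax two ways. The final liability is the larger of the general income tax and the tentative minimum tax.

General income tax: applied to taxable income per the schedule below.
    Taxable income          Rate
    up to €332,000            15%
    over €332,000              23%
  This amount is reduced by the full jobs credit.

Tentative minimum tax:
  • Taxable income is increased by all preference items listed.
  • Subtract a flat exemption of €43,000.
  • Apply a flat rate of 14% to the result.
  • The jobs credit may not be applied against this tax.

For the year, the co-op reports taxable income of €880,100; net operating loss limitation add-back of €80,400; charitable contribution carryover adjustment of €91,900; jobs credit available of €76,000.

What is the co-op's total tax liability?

Tentative minimum tax:
  Adjusted income: €880,100 + €80,400 + €91,900 = €1,052,400
  Less exemption €43,000 → base €1,009,400
  €1,009,400 × 14% = €141,316

General income tax:
  €332,000 × 15% = €49,800
  €548,100 × 23% = €126,063
  → €175,863
  Less jobs credit €76,000 → €99,863

€141,316 > €99,863, so the tentative minimum tax is the binding amount.

€141,316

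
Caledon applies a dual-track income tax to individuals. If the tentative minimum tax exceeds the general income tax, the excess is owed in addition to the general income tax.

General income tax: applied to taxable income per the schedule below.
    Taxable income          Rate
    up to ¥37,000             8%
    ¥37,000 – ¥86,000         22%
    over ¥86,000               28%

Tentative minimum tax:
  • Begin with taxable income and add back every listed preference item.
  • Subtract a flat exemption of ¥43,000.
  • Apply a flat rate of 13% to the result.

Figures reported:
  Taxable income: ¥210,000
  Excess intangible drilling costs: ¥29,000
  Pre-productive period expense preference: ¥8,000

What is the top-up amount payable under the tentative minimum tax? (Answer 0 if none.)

General income tax:
  ¥37,000 × 8% = ¥2,960
  ¥49,000 × 22% = ¥10,780
  ¥124,000 × 28% = ¥34,720
  → ¥48,460

Tentative minimum tax:
  Adjusted income: ¥210,000 + ¥29,000 + ¥8,000 = ¥247,000
  Less exemption ¥43,000 → base ¥204,000
  ¥204,000 × 13% = ¥26,520

¥26,520 ≤ ¥48,460, so no add-on is due.

¥0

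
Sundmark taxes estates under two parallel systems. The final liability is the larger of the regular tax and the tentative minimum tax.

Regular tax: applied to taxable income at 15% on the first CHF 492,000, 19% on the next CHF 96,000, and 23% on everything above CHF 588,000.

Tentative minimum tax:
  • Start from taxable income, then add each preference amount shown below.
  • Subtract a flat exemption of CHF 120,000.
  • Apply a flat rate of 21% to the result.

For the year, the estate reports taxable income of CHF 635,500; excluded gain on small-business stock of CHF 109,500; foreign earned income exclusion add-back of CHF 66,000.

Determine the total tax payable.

Tentative minimum tax:
  Adjusted income: CHF 635,500 + CHF 109,500 + CHF 66,000 = CHF 811,000
  Less exemption CHF 120,000 → base CHF 691,000
  CHF 691,000 × 21% = CHF 145,110

Regular tax:
  CHF 492,000 × 15% = CHF 73,800
  CHF 96,000 × 19% = CHF 18,240
  CHF 47,500 × 23% = CHF 10,925
  → CHF 102,965

CHF 145,110 > CHF 102,965, so the tentative minimum tax is the binding amount.

CHF 145,110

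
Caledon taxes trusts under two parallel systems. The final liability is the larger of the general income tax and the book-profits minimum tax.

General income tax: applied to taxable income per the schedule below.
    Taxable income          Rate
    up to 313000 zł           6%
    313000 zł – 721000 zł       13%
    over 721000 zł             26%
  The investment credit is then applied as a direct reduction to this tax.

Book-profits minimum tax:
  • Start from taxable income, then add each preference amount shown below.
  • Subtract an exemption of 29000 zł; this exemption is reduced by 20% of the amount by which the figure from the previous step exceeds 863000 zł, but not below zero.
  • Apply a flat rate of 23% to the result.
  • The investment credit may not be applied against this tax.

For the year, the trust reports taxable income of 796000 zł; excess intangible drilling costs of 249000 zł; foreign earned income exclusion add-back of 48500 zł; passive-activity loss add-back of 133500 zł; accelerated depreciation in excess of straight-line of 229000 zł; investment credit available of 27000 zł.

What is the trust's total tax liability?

334880 zł

Book-profits minimum tax:
  Adjusted income: 796000 zł + 249000 zł + 48500 zł + 133500 zł + 229000 zł = 1456000 zł
  Exemption: 20% × (1456000 zł − 863000 zł) = 118600 zł ≥ 29000 zł, so the exemption is fully phased out
  Base: 1456000 zł − 0 zł = 1456000 zł
  1456000 zł × 23% = 334880 zł

General income tax:
  313000 zł × 6% = 18780 zł
  408000 zł × 13% = 53040 zł
  75000 zł × 26% = 19500 zł
  → 91320 zł
  Less investment credit 27000 zł → 64320 zł

334880 zł > 64320 zł, so the book-profits minimum tax is the binding amount.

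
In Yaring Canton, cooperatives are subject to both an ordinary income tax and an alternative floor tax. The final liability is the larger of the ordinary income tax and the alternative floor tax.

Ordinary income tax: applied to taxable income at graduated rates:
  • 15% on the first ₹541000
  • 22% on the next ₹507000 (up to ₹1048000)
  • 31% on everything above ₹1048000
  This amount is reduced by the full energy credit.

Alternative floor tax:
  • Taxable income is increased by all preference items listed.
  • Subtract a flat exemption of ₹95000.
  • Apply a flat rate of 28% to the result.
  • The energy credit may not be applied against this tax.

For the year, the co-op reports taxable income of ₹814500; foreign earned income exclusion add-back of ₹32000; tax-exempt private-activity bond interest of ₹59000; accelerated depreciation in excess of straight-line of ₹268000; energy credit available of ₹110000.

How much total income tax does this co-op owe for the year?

₹301980

Ordinary income tax:
  ₹541000 × 15% = ₹81150
  ₹273500 × 22% = ₹60170
  → ₹141320
  Less energy credit ₹110000 → ₹31320

Alternative floor tax:
  Adjusted income: ₹814500 + ₹32000 + ₹59000 + ₹268000 = ₹1173500
  Less exemption ₹95000 → base ₹1078500
  ₹1078500 × 28% = ₹301980

₹301980 > ₹31320, so the alternative floor tax is the binding amount.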